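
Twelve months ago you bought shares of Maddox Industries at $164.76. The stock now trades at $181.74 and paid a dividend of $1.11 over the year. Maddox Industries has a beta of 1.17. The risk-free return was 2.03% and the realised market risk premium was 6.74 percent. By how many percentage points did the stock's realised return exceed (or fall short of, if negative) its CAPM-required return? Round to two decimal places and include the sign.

Realised HPR = (P1 + D1 − P0) / P0 = (181.74 + 1.11 − 164.76) / 164.76 = 18.09 / 164.76 = 10.9796%
CAPM required = R_f + β·MRP = 2.03% + 1.17 × 6.74% = 9.9158%
α = realised − required = 10.9796% − 9.9158% = +1.06%

+1.06%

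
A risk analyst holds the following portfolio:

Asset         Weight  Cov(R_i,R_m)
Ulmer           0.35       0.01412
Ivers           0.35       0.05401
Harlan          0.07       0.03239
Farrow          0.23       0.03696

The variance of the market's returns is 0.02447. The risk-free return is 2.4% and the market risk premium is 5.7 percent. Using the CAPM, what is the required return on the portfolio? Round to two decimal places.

10.46%

β_Ulmer = 0.01412 / 0.02447 = 0.5770
β_Ivers = 0.05401 / 0.02447 = 2.2072
β_Harlan = 0.03239 / 0.02447 = 1.3237
β_Farrow = 0.03696 / 0.02447 = 1.5104
β_P = Σ w_i β_i = 0.35×0.5770 + 0.35×2.2072 + 0.07×1.3237 + 0.23×1.5104 = 1.4145
E(R_P) = R_f + β_P × MRP = 2.4% + 1.4145 × 5.7% = 10.46%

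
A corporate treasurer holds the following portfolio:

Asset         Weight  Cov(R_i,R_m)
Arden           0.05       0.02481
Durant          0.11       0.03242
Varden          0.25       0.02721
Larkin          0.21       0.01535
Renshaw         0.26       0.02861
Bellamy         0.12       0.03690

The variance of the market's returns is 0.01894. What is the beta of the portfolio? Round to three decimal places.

1.410

β_Arden = 0.02481 / 0.01894 = 1.3099
β_Durant = 0.03242 / 0.01894 = 1.7117
β_Varden = 0.02721 / 0.01894 = 1.4366
β_Larkin = 0.01535 / 0.01894 = 0.8105
β_Renshaw = 0.02861 / 0.01894 = 1.5106
β_Bellamy = 0.03690 / 0.01894 = 1.9483
β_P = Σ w_i β_i = 0.05×1.3099 + 0.11×1.7117 + 0.25×1.4366 + 0.21×0.8105 + 0.26×1.5106 + 0.12×1.9483 = 1.4097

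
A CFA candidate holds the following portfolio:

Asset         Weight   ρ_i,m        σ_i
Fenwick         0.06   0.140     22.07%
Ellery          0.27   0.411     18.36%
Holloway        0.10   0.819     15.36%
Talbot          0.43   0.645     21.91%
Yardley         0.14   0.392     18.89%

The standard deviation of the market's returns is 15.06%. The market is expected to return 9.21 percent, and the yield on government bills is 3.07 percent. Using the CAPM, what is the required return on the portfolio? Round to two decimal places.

7.39%

β_Fenwick = 0.140 × 22.07% / 15.06% = 0.2052
β_Ellery = 0.411 × 18.36% / 15.06% = 0.5011
β_Holloway = 0.819 × 15.36% / 15.06% = 0.8353
β_Talbot = 0.645 × 21.91% / 15.06% = 0.9384
β_Yardley = 0.392 × 18.89% / 15.06% = 0.4917
β_P = Σ w_i β_i = 0.06×0.2052 + 0.27×0.5011 + 0.10×0.8353 + 0.43×0.9384 + 0.14×0.4917 = 0.7035
MRP = 9.21% − 3.07% = 6.14%
E(R_P) = R_f + β_P × MRP = 3.07% + 0.7035 × 6.14% = 7.39%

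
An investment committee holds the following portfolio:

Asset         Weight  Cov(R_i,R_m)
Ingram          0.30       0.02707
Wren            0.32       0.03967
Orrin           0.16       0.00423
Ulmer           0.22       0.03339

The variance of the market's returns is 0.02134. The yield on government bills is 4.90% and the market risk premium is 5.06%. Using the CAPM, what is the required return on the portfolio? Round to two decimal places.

11.74%

β_Ingram = 0.02707 / 0.02134 = 1.2685
β_Wren = 0.03967 / 0.02134 = 1.8590
β_Orrin = 0.00423 / 0.02134 = 0.1982
β_Ulmer = 0.03339 / 0.02134 = 1.5647
β_P = Σ w_i β_i = 0.30×1.2685 + 0.32×1.8590 + 0.16×0.1982 + 0.22×1.5647 = 1.3514
E(R_P) = R_f + β_P × MRP = 4.90% + 1.3514 × 5.06% = 11.74%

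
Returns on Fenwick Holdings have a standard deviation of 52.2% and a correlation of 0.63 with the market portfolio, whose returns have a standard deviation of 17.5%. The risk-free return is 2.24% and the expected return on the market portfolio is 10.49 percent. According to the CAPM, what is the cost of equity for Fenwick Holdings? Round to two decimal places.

17.74%

β = ρ × σ_i / σ_m = 0.63 × 52.2% / 17.5% = 1.8792
MRP = 10.49% − 2.24% = 8.25%
E(R) = 2.24% + 1.8792 × 8.25% = 17.74%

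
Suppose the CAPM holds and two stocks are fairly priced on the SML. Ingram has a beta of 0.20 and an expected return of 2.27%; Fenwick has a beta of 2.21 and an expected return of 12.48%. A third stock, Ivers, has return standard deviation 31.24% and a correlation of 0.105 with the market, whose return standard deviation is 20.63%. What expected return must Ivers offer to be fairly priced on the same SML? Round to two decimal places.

2.06%

MRP = (12.48% − 2.27%) / (2.21 − 0.20) = 5.0796%
R_f = 2.27% − 0.20 × 5.0796% = 1.2541%
β_Ivers = ρ·σ_i/σ_m = 0.105 × 31.24 / 20.63 = 0.1590
E(R_Ivers) = R_f + β × MRP = 1.2541% + 0.1590 × 5.0796% = 2.06%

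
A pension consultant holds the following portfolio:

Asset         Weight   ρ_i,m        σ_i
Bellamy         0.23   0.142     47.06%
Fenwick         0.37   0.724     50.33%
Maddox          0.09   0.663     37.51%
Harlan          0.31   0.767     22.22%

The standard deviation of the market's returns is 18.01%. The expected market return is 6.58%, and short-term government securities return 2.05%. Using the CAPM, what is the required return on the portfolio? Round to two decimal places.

7.72%

β_Bellamy = 0.142 × 47.06% / 18.01% = 0.3710
β_Fenwick = 0.724 × 50.33% / 18.01% = 2.0233
β_Maddox = 0.663 × 37.51% / 18.01% = 1.3809
β_Harlan = 0.767 × 22.22% / 18.01% = 0.9463
β_P = Σ w_i β_i = 0.23×0.3710 + 0.37×2.0233 + 0.09×1.3809 + 0.31×0.9463 = 1.2516
MRP = 6.58% − 2.05% = 4.53%
E(R_P) = R_f + β_P × MRP = 2.05% + 1.2516 × 4.53% = 7.72%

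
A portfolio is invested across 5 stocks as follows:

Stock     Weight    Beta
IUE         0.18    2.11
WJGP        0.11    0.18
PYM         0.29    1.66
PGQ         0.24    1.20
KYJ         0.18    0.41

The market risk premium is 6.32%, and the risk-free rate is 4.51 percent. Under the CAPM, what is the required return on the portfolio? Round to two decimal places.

12.36%

β_P = Σ w_i β_i = 0.18×2.11 + 0.11×0.18 + 0.29×1.66 + 0.24×1.20 + 0.18×0.41 = 1.2428
E(R_P) = R_f + β_P × MRP = 4.51% + 1.2428 × 6.32% = 12.36%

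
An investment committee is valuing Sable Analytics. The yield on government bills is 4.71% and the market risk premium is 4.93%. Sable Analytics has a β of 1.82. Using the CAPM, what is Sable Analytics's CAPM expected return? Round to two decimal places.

E(R) = R_f + β × MRP = 4.71% + 1.82 × 4.93% = 13.68%

13.68%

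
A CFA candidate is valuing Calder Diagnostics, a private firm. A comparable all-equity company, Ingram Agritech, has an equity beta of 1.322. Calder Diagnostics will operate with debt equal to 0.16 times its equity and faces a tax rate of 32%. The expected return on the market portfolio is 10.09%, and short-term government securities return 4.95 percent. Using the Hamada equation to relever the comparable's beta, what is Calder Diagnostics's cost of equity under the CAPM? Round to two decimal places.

12.48%

β_L = β_U × [1 + (1 − t)(D/E)] = 1.322 × [1 + (1 − 0.32) × 0.16]
    = 1.322 × [1 + 0.68 × 0.16] = 1.322 × 1.1088 = 1.4658
MRP = 10.09% − 4.95% = 5.14%
E(R) = R_f + β_L × MRP = 4.95% + 1.4658 × 5.14% = 12.48%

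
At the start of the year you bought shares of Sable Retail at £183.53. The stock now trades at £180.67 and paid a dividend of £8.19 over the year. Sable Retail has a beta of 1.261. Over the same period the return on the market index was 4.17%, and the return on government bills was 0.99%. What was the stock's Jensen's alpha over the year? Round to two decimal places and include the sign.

-2.10%

Realised HPR = (P1 + D1 − P0) / P0 = (180.67 + 8.19 − 183.53) / 183.53 = 5.33 / 183.53 = 2.9042%
MRP = 4.17% − 0.99% = 3.18%
CAPM required = R_f + β·MRP = 0.99% + 1.261 × 3.18% = 4.99998%
α = realised − required = 2.9042% − 4.99998% = -2.10%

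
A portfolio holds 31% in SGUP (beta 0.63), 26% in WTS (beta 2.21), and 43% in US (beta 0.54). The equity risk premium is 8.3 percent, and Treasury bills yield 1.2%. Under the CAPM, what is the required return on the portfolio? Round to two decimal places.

β_P = Σ w_i β_i = 0.31×0.63 + 0.26×2.21 + 0.43×0.54 = 1.0021
E(R_P) = R_f + β_P × MRP = 1.2% + 1.0021 × 8.3% = 9.52%

9.52%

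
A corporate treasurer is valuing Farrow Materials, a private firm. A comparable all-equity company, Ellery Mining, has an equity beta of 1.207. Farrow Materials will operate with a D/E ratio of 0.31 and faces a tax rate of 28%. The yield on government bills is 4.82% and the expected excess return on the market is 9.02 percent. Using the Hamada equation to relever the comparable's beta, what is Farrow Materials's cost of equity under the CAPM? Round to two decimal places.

β_L = β_U × [1 + (1 − t)(D/E)] = 1.207 × [1 + (1 − 0.28) × 0.31]
    = 1.207 × [1 + 0.72 × 0.31] = 1.207 × 1.2232 = 1.4764
E(R) = R_f + β_L × MRP = 4.82% + 1.4764 × 9.02% = 18.14%

18.14%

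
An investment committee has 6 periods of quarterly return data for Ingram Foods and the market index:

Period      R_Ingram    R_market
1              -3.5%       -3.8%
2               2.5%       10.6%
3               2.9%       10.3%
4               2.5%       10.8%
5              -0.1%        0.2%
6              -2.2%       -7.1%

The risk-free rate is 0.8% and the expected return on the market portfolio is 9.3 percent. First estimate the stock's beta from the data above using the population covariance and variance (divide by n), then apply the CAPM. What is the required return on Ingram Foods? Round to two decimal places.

3.53%

Mean R_i = (-3.5 + 2.5 + 2.9 + 2.5 − 0.1 − 2.2) / 6 = 0.3500%
Mean R_m = (-3.8 + 10.6 + 10.3 + 10.8 + 0.2 − 7.1) / 6 = 3.5000%
Σ(R_i − R̄_i)(R_m − R̄_m) = 104.9200  ⇒  Cov = 104.9200 / 6 = 17.4867
Σ(R_m − R̄_m)² = 326.4800  ⇒  Var(R_m) = 326.4800 / 6 = 54.4133
β = Cov / Var(R_m) = 17.4867 / 54.4133 = 0.3214
MRP = 9.3% − 0.8% = 8.50%
E(R) = R_f + β × MRP = 0.8% + 0.3214 × 8.5% = 3.53%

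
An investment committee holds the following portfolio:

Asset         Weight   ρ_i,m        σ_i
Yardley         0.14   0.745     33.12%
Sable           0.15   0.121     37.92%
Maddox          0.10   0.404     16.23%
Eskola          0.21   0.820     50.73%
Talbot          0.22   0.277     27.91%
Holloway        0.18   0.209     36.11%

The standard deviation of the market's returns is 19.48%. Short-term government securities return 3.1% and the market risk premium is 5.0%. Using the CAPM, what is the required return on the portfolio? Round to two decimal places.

7.36%

β_Yardley = 0.745 × 33.12% / 19.48% = 1.2667
β_Sable = 0.121 × 37.92% / 19.48% = 0.2355
β_Maddox = 0.404 × 16.23% / 19.48% = 0.3366
β_Eskola = 0.820 × 50.73% / 19.48% = 2.1355
β_Talbot = 0.277 × 27.91% / 19.48% = 0.3969
β_Holloway = 0.209 × 36.11% / 19.48% = 0.3874
β_P = Σ w_i β_i = 0.14×1.2667 + 0.15×0.2355 + 0.10×0.3366 + 0.21×2.1355 + 0.22×0.3969 + 0.18×0.3874 = 0.8518
E(R_P) = R_f + β_P × MRP = 3.1% + 0.8518 × 5.0% = 7.36%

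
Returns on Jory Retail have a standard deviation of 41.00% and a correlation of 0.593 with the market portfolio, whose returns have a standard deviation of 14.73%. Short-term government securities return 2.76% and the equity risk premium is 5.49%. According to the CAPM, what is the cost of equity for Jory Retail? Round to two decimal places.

β = ρ × σ_i / σ_m = 0.593 × 41.00% / 14.73% = 1.6506
E(R) = 2.76% + 1.6506 × 5.49% = 11.82%

11.82%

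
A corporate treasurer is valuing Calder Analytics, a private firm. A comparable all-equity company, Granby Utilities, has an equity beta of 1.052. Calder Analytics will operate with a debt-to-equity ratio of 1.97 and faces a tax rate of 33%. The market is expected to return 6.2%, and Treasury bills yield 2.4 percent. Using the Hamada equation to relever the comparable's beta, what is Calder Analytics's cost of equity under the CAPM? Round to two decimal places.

11.67%

β_L = β_U × [1 + (1 − t)(D/E)] = 1.052 × [1 + (1 − 0.33) × 1.97]
    = 1.052 × [1 + 0.67 × 1.97] = 1.052 × 2.3199 = 2.4405
MRP = 6.2% − 2.4% = 3.80%
E(R) = R_f + β_L × MRP = 2.4% + 2.4405 × 3.8% = 11.67%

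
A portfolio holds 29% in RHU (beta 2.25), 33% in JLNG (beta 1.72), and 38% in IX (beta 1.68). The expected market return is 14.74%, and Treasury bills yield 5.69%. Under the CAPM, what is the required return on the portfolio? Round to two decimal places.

22.51%

β_P = Σ w_i β_i = 0.29×2.25 + 0.33×1.72 + 0.38×1.68 = 1.8585
MRP = 14.74% − 5.69% = 9.05%
E(R_P) = R_f + β_P × MRP = 5.69% + 1.8585 × 9.05% = 22.51%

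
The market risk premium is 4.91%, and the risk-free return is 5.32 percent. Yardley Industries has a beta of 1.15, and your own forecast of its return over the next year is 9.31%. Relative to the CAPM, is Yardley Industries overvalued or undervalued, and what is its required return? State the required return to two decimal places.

Overvalued; required return 10.97%

Required return = R_f + β·MRP = 5.32% + 1.15 × 4.91% = 10.97%
Forecast 9.31% < required 10.97% → the stock plots below the SML → overvalued.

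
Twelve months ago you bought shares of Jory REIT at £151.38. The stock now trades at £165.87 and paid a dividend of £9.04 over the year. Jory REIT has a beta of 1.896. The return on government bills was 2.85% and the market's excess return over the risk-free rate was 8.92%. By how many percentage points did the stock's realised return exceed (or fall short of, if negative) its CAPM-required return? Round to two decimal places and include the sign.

Realised HPR = (P1 + D1 − P0) / P0 = (165.87 + 9.04 − 151.38) / 151.38 = 23.53 / 151.38 = 15.5437%
CAPM required = R_f + β·MRP = 2.85% + 1.896 × 8.92% = 19.76232%
α = realised − required = 15.5437% − 19.76232% = -4.22%

-4.22%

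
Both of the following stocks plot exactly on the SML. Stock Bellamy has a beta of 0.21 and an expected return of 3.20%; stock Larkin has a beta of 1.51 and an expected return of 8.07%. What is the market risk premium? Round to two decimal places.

Both satisfy E(R) = R_f + β·MRP, so the slope of the SML is
MRP = (8.07% − 3.20%) / (1.51 − 0.21) = 4.87% / 1.30 = 3.7462%

3.75%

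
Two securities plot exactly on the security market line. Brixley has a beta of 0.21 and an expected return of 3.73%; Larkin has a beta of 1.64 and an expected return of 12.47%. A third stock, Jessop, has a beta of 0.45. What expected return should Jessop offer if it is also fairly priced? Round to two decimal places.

5.20%

MRP (SML slope) = (12.47% − 3.73%) / (1.64 − 0.21) = 8.74% / 1.43 = 6.1119%
R_f (intercept) = 3.73% − 0.21 × 6.1119% = 2.4465%
E(R_Jessop) = R_f + β × MRP = 2.4465% + 0.45 × 6.1119% = 5.20%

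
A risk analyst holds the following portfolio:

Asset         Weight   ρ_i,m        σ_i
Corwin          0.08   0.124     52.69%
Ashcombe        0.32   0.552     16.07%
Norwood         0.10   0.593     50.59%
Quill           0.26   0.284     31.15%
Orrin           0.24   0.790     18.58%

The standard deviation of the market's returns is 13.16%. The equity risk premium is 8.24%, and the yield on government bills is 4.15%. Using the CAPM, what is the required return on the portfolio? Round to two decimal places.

11.78%

β_Corwin = 0.124 × 52.69% / 13.16% = 0.4965
β_Ashcombe = 0.552 × 16.07% / 13.16% = 0.6741
β_Norwood = 0.593 × 50.59% / 13.16% = 2.2796
β_Quill = 0.284 × 31.15% / 13.16% = 0.6722
β_Orrin = 0.790 × 18.58% / 13.16% = 1.1154
β_P = Σ w_i β_i = 0.08×0.4965 + 0.32×0.6741 + 0.10×2.2796 + 0.26×0.6722 + 0.24×1.1154 = 0.9259
E(R_P) = R_f + β_P × MRP = 4.15% + 0.9259 × 8.24% = 11.78%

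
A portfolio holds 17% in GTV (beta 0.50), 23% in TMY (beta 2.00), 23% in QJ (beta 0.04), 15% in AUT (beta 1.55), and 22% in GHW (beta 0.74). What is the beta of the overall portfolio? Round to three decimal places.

0.950

β_P = Σ w_i β_i = 0.17×0.50 + 0.23×2.00 + 0.23×0.04 + 0.15×1.55 + 0.22×0.74 = 0.9495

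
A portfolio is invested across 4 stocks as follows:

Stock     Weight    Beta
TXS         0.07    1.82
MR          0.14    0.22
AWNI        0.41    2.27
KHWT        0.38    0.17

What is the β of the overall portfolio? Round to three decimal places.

β_P = Σ w_i β_i = 0.07×1.82 + 0.14×0.22 + 0.41×2.27 + 0.38×0.17 = 1.1535

1.154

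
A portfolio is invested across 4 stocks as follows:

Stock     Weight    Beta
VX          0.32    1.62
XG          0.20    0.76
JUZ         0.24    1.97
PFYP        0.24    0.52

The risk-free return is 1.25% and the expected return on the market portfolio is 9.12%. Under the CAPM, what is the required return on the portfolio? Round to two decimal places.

β_P = Σ w_i β_i = 0.32×1.62 + 0.20×0.76 + 0.24×1.97 + 0.24×0.52 = 1.2680
MRP = 9.12% − 1.25% = 7.87%
E(R_P) = R_f + β_P × MRP = 1.25% + 1.2680 × 7.87% = 11.23%

11.23%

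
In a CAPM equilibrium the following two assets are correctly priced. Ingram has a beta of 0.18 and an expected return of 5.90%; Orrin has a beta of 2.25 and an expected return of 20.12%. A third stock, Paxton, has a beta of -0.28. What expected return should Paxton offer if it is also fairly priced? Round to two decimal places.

MRP (SML slope) = (20.12% − 5.90%) / (2.25 − 0.18) = 14.22% / 2.07 = 6.8696%
R_f (intercept) = 5.90% − 0.18 × 6.8696% = 4.6635%
E(R_Paxton) = R_f + β × MRP = 4.6635% + -0.28 × 6.8696% = 2.74%

2.74%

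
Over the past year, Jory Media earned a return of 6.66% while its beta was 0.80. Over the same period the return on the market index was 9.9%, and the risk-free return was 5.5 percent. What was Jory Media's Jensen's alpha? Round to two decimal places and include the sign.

Market excess return = 9.9% − 5.5% = 4.40%
CAPM benchmark = R_f + β(R_m − R_f) = 5.5% + 0.80 × 4.4% = 9.0200%
α = actual − benchmark = 6.66% − 9.0200% = -2.36%

-2.36%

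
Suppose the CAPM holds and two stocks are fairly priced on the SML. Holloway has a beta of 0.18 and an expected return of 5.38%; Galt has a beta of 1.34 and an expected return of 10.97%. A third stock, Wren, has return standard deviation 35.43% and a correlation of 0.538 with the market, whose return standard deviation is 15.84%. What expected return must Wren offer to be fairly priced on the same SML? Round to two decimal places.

10.31%

MRP = (10.97% − 5.38%) / (1.34 − 0.18) = 4.8190%
R_f = 5.38% − 0.18 × 4.8190% = 4.5126%
β_Wren = ρ·σ_i/σ_m = 0.538 × 35.43 / 15.84 = 1.2034
E(R_Wren) = R_f + β × MRP = 4.5126% + 1.2034 × 4.8190% = 10.31%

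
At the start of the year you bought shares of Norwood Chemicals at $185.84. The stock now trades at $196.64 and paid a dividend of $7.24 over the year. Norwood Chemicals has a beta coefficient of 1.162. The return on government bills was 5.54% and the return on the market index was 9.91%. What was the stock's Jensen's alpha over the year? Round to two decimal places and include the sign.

Realised HPR = (P1 + D1 − P0) / P0 = (196.64 + 7.24 − 185.84) / 185.84 = 18.04 / 185.84 = 9.7073%
MRP = 9.91% − 5.54% = 4.37%
CAPM required = R_f + β·MRP = 5.54% + 1.162 × 4.37% = 10.61794%
α = realised − required = 9.7073% − 10.61794% = -0.91%

-0.91%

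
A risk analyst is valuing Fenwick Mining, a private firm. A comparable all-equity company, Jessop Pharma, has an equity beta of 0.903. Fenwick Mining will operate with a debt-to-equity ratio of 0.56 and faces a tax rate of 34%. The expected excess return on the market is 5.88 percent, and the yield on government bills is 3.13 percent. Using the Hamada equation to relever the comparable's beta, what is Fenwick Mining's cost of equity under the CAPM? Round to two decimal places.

10.40%

β_L = β_U × [1 + (1 − t)(D/E)] = 0.903 × [1 + (1 − 0.34) × 0.56]
    = 0.903 × [1 + 0.66 × 0.56] = 0.903 × 1.3696 = 1.2367
E(R) = R_f + β_L × MRP = 3.13% + 1.2367 × 5.88% = 10.40%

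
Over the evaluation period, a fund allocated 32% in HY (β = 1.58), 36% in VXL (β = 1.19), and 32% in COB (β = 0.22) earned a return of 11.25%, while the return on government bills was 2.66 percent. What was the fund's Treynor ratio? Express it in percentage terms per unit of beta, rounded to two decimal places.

β_P = 0.32×1.58 + 0.36×1.19 + 0.32×0.22 = 1.0044
Treynor = (R_P − R_f) / β_P = (11.25% − 2.66%) / 1.0044 = 8.59% / 1.0044 = 8.55%

8.55%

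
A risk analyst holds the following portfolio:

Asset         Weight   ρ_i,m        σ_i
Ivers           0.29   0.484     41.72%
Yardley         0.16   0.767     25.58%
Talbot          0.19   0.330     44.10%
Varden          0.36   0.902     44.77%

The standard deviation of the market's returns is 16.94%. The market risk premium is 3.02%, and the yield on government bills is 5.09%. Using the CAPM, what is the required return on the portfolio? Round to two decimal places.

9.78%

β_Ivers = 0.484 × 41.72% / 16.94% = 1.1920
β_Yardley = 0.767 × 25.58% / 16.94% = 1.1582
β_Talbot = 0.330 × 44.10% / 16.94% = 0.8591
β_Varden = 0.902 × 44.77% / 16.94% = 2.3839
β_P = Σ w_i β_i = 0.29×1.1920 + 0.16×1.1582 + 0.19×0.8591 + 0.36×2.3839 = 1.5524
E(R_P) = R_f + β_P × MRP = 5.09% + 1.5524 × 3.02% = 9.78%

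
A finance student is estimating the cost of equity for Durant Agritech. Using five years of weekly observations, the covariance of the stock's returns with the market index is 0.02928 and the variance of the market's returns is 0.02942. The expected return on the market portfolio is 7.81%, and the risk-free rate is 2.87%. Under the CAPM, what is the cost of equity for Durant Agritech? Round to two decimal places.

β = Cov(R_i, R_m) / Var(R_m) = 0.02928 / 0.02942 = 0.9952
MRP = 7.81% − 2.87% = 4.94%
E(R) = R_f + β × MRP = 2.87% + 0.9952 × 4.94% = 7.79%

7.79%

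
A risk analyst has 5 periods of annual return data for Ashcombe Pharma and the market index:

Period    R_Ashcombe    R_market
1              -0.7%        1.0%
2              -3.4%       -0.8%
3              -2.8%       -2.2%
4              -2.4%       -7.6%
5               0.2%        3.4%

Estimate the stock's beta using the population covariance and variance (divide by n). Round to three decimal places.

Mean R_i = (-0.7 − 3.4 − 2.8 − 2.4 + 0.2) / 5 = -1.8200%
Mean R_m = (1.0 − 0.8 − 2.2 − 7.6 + 3.4) / 5 = -1.2400%
Σ(R_i − R̄_i)(R_m − R̄_m) = 15.8160  ⇒  Cov = 15.8160 / 5 = 3.1632
Σ(R_m − R̄_m)² = 68.1120  ⇒  Var(R_m) = 68.1120 / 5 = 13.6224
β = Cov / Var(R_m) = 3.1632 / 13.6224 = 0.2322

0.232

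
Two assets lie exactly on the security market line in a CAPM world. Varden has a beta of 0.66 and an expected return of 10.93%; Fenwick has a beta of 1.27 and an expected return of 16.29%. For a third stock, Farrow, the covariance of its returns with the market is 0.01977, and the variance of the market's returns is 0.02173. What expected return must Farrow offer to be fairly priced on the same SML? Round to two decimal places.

MRP = (16.29% − 10.93%) / (1.27 − 0.66) = 8.7869%
R_f = 10.93% − 0.66 × 8.7869% = 5.1306%
β_Farrow = Cov / Var(R_m) = 0.01977 / 0.02173 = 0.9098
E(R_Farrow) = R_f + β × MRP = 5.1306% + 0.9098 × 8.7869% = 13.12%

13.12%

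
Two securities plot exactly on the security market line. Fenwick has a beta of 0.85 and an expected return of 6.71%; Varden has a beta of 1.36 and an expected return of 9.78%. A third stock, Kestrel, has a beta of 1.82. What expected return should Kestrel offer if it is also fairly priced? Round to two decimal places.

12.55%

MRP (SML slope) = (9.78% − 6.71%) / (1.36 − 0.85) = 3.07% / 0.51 = 6.0196%
R_f (intercept) = 6.71% − 0.85 × 6.0196% = 1.5933%
E(R_Kestrel) = R_f + β × MRP = 1.5933% + 1.82 × 6.0196% = 12.55%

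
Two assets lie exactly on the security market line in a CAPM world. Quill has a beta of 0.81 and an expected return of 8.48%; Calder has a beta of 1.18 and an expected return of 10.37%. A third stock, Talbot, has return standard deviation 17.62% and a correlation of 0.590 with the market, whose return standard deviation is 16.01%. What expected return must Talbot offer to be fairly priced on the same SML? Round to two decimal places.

MRP = (10.37% − 8.48%) / (1.18 − 0.81) = 5.1081%
R_f = 8.48% − 0.81 × 5.1081% = 4.3424%
β_Talbot = ρ·σ_i/σ_m = 0.590 × 17.62 / 16.01 = 0.6493
E(R_Talbot) = R_f + β × MRP = 4.3424% + 0.6493 × 5.1081% = 7.66%

7.66%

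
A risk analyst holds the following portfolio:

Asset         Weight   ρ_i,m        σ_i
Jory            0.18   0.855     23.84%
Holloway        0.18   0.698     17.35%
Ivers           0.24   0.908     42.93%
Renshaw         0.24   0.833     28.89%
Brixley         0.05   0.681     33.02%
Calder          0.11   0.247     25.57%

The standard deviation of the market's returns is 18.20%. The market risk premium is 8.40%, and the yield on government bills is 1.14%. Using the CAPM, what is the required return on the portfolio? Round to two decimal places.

11.66%

β_Jory = 0.855 × 23.84% / 18.20% = 1.1200
β_Holloway = 0.698 × 17.35% / 18.20% = 0.6654
β_Ivers = 0.908 × 42.93% / 18.20% = 2.1418
β_Renshaw = 0.833 × 28.89% / 18.20% = 1.3223
β_Brixley = 0.681 × 33.02% / 18.20% = 1.2355
β_Calder = 0.247 × 25.57% / 18.20% = 0.3470
β_P = Σ w_i β_i = 0.18×1.1200 + 0.18×0.6654 + 0.24×2.1418 + 0.24×1.3223 + 0.05×1.2355 + 0.11×0.3470 = 1.2527
E(R_P) = R_f + β_P × MRP = 1.14% + 1.2527 × 8.40% = 11.66%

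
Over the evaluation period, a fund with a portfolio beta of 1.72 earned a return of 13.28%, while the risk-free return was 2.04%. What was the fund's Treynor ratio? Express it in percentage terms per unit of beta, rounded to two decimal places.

6.53%

Treynor = (R_P − R_f) / β_P = (13.28% − 2.04%) / 1.7200 = 11.24% / 1.7200 = 6.53%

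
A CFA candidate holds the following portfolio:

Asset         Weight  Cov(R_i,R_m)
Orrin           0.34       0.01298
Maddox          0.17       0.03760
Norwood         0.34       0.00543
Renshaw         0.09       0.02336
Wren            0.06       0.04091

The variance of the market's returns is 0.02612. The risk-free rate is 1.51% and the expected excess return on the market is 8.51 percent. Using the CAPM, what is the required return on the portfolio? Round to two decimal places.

7.12%

β_Orrin = 0.01298 / 0.02612 = 0.4969
β_Maddox = 0.03760 / 0.02612 = 1.4395
β_Norwood = 0.00543 / 0.02612 = 0.2079
β_Renshaw = 0.02336 / 0.02612 = 0.8943
β_Wren = 0.04091 / 0.02612 = 1.5662
β_P = Σ w_i β_i = 0.34×0.4969 + 0.17×1.4395 + 0.34×0.2079 + 0.09×0.8943 + 0.06×1.5662 = 0.6588
E(R_P) = R_f + β_P × MRP = 1.51% + 0.6588 × 8.51% = 7.12%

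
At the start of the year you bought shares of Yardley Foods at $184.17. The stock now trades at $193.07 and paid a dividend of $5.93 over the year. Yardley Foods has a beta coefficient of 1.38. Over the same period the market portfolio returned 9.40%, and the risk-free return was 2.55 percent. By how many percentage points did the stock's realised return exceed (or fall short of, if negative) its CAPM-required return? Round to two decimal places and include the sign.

-3.95%

Realised HPR = (P1 + D1 − P0) / P0 = (193.07 + 5.93 − 184.17) / 184.17 = 14.83 / 184.17 = 8.0523%
MRP = 9.40% − 2.55% = 6.85%
CAPM required = R_f + β·MRP = 2.55% + 1.38 × 6.85% = 12.0030%
α = realised − required = 8.0523% − 12.0030% = -3.95%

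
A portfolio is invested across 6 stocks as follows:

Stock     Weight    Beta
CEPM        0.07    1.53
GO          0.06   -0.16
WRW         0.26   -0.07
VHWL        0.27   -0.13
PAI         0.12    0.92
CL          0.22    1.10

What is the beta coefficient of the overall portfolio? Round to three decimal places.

β_P = Σ w_i β_i = 0.07×1.53 + 0.06×-0.16 + 0.26×-0.07 + 0.27×-0.13 + 0.12×0.92 + 0.22×1.10 = 0.3966

0.397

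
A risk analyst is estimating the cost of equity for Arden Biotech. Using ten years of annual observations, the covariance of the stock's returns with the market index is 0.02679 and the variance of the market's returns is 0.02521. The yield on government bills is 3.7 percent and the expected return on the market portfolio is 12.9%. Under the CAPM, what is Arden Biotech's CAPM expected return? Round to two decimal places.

β = Cov(R_i, R_m) / Var(R_m) = 0.02679 / 0.02521 = 1.0627
MRP = 12.9% − 3.7% = 9.20%
E(R) = R_f + β × MRP = 3.7% + 1.0627 × 9.2% = 13.48%

13.48%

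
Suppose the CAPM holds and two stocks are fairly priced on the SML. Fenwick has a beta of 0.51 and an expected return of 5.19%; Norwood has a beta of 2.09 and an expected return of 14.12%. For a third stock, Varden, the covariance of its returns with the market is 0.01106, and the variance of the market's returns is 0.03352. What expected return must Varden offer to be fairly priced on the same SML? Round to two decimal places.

4.17%

MRP = (14.12% − 5.19%) / (2.09 − 0.51) = 5.6519%
R_f = 5.19% − 0.51 × 5.6519% = 2.3075%
β_Varden = Cov / Var(R_m) = 0.01106 / 0.03352 = 0.3300
E(R_Varden) = R_f + β × MRP = 2.3075% + 0.3300 × 5.6519% = 4.17%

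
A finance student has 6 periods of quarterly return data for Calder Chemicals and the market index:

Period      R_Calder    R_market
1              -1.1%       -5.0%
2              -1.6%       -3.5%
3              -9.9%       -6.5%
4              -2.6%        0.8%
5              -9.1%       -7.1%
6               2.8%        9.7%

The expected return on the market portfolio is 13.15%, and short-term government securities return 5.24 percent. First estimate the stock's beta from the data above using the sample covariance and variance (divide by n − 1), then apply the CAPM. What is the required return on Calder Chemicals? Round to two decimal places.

10.07%

Mean R_i = (-1.1 − 1.6 − 9.9 − 2.6 − 9.1 + 2.8) / 6 = -3.5833%
Mean R_m = (-5.0 − 3.5 − 6.5 + 0.8 − 7.1 + 9.7) / 6 = -1.9333%
Σ(R_i − R̄_i)(R_m − R̄_m) = 123.5733  ⇒  Cov = 123.5733 / 5 = 24.7147
Σ(R_m − R̄_m)² = 202.2133  ⇒  Var(R_m) = 202.2133 / 5 = 40.4427
β = Cov / Var(R_m) = 24.7147 / 40.4427 = 0.6111
MRP = 13.15% − 5.24% = 7.91%
E(R) = R_f + β × MRP = 5.24% + 0.6111 × 7.91% = 10.07%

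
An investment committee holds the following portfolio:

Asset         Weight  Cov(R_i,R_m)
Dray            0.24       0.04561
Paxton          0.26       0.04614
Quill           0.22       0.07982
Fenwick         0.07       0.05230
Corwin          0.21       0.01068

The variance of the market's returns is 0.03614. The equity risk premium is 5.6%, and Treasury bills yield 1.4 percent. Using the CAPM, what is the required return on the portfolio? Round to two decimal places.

β_Dray = 0.04561 / 0.03614 = 1.2620
β_Paxton = 0.04614 / 0.03614 = 1.2767
β_Quill = 0.07982 / 0.03614 = 2.2086
β_Fenwick = 0.05230 / 0.03614 = 1.4471
β_Corwin = 0.01068 / 0.03614 = 0.2955
β_P = Σ w_i β_i = 0.24×1.2620 + 0.26×1.2767 + 0.22×2.2086 + 0.07×1.4471 + 0.21×0.2955 = 1.2841
E(R_P) = R_f + β_P × MRP = 1.4% + 1.2841 × 5.6% = 8.59%

8.59%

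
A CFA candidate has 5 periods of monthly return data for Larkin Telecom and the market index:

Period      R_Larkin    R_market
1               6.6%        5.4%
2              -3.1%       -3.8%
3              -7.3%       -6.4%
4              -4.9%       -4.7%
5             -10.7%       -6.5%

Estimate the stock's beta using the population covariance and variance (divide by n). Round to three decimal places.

1.276

Mean R_i = (6.6 − 3.1 − 7.3 − 4.9 − 10.7) / 5 = -3.8800%
Mean R_m = (5.4 − 3.8 − 6.4 − 4.7 − 6.5) / 5 = -3.2000%
Σ(R_i − R̄_i)(R_m − R̄_m) = 124.6400  ⇒  Cov = 124.6400 / 5 = 24.9280
Σ(R_m − R̄_m)² = 97.7000  ⇒  Var(R_m) = 97.7000 / 5 = 19.5400
β = Cov / Var(R_m) = 24.9280 / 19.5400 = 1.2757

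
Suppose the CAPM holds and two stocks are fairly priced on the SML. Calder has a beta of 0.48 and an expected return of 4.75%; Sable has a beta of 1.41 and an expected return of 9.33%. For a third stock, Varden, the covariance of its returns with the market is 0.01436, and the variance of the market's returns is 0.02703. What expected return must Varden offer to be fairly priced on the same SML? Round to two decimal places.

5.00%

MRP = (9.33% − 4.75%) / (1.41 − 0.48) = 4.9247%
R_f = 4.75% − 0.48 × 4.9247% = 2.3861%
β_Varden = Cov / Var(R_m) = 0.01436 / 0.02703 = 0.5313
E(R_Varden) = R_f + β × MRP = 2.3861% + 0.5313 × 4.9247% = 5.00%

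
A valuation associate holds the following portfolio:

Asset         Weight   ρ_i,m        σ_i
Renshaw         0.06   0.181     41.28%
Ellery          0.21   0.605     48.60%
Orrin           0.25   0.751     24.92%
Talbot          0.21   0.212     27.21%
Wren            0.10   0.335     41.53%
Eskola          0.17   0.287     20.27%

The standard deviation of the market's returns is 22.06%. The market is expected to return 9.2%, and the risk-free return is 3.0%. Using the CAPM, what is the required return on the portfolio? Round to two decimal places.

7.19%

β_Renshaw = 0.181 × 41.28% / 22.06% = 0.3387
β_Ellery = 0.605 × 48.60% / 22.06% = 1.3329
β_Orrin = 0.751 × 24.92% / 22.06% = 0.8484
β_Talbot = 0.212 × 27.21% / 22.06% = 0.2615
β_Wren = 0.335 × 41.53% / 22.06% = 0.6307
β_Eskola = 0.287 × 20.27% / 22.06% = 0.2637
β_P = Σ w_i β_i = 0.06×0.3387 + 0.21×1.3329 + 0.25×0.8484 + 0.21×0.2615 + 0.10×0.6307 + 0.17×0.2637 = 0.6751
MRP = 9.2% − 3.0% = 6.20%
E(R_P) = R_f + β_P × MRP = 3.0% + 0.6751 × 6.2% = 7.19%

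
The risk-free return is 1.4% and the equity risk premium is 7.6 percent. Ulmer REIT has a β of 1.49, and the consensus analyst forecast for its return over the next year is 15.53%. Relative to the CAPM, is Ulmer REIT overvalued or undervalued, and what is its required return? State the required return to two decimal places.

Required return = R_f + β·MRP = 1.4% + 1.49 × 7.6% = 12.72%
Forecast 15.53% > required 12.72% → the stock plots above the SML → undervalued.

Undervalued; required return 12.72%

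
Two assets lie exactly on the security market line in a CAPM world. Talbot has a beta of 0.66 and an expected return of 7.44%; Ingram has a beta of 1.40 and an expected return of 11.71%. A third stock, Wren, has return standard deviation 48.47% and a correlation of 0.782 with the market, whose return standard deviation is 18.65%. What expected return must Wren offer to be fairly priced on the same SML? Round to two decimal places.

MRP = (11.71% − 7.44%) / (1.40 − 0.66) = 5.7703%
R_f = 7.44% − 0.66 × 5.7703% = 3.6316%
β_Wren = ρ·σ_i/σ_m = 0.782 × 48.47 / 18.65 = 2.0324
E(R_Wren) = R_f + β × MRP = 3.6316% + 2.0324 × 5.7703% = 15.36%

15.36%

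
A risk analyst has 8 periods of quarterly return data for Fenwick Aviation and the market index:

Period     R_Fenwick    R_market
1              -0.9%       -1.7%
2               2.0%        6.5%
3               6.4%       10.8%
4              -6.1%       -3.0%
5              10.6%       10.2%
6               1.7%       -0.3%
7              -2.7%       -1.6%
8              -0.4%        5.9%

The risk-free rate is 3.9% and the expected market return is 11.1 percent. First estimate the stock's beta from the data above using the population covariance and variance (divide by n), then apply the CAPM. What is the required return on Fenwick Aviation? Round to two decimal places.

9.60%

Mean R_i = (-0.9 + 2.0 + 6.4 − 6.1 + 10.6 + 1.7 − 2.7 − 0.4) / 8 = 1.3250%
Mean R_m = (-1.7 + 6.5 + 10.8 − 3.0 + 10.2 − 0.3 − 1.6 + 5.9) / 8 = 3.3500%
Σ(R_i − R̄_i)(R_m − R̄_m) = 176.0100  ⇒  Cov = 176.0100 / 8 = 22.0013
Σ(R_m − R̄_m)² = 222.5000  ⇒  Var(R_m) = 222.5000 / 8 = 27.8125
β = Cov / Var(R_m) = 22.0013 / 27.8125 = 0.7911
MRP = 11.1% − 3.9% = 7.20%
E(R) = R_f + β × MRP = 3.9% + 0.7911 × 7.2% = 9.60%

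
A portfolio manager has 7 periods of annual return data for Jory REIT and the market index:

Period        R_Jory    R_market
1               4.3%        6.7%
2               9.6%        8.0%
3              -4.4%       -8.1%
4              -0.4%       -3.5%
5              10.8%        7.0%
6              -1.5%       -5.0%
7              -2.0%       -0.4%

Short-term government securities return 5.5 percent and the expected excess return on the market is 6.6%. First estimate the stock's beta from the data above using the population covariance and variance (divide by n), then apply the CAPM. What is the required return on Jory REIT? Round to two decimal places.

11.02%

Mean R_i = (4.3 + 9.6 − 4.4 − 0.4 + 10.8 − 1.5 − 2.0) / 7 = 2.3429%
Mean R_m = (6.7 + 8.0 − 8.1 − 3.5 + 7.0 − 5.0 − 0.4) / 7 = 0.6714%
Σ(R_i − R̄_i)(R_m − R̄_m) = 215.5386  ⇒  Cov = 215.5386 / 7 = 30.7912
Σ(R_m − R̄_m)² = 257.7543  ⇒  Var(R_m) = 257.7543 / 7 = 36.8220
β = Cov / Var(R_m) = 30.7912 / 36.8220 = 0.8362
E(R) = R_f + β × MRP = 5.5% + 0.8362 × 6.6% = 11.02%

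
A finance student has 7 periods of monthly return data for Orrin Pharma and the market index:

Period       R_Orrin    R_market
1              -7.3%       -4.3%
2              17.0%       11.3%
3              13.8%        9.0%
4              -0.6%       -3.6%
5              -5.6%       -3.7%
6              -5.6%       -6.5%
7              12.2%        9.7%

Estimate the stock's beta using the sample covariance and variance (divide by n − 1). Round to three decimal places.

1.310

Mean R_i = (-7.3 + 17.0 + 13.8 − 0.6 − 5.6 − 5.6 + 12.2) / 7 = 3.4143%
Mean R_m = (-4.3 + 11.3 + 9.0 − 3.6 − 3.7 − 6.5 + 9.7) / 7 = 1.7000%
Σ(R_i − R̄_i)(R_m − R̄_m) = 484.6800  ⇒  Cov = 484.6800 / 6 = 80.7800
Σ(R_m − R̄_m)² = 369.9400  ⇒  Var(R_m) = 369.9400 / 6 = 61.6567
β = Cov / Var(R_m) = 80.7800 / 61.6567 = 1.3102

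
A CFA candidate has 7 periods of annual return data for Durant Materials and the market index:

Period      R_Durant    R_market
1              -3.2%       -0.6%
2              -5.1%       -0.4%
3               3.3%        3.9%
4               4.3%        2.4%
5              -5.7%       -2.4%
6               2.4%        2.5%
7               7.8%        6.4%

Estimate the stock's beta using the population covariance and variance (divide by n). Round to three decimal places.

1.656

Mean R_i = (-3.2 − 5.1 + 3.3 + 4.3 − 5.7 + 2.4 + 7.8) / 7 = 0.5429%
Mean R_m = (-0.6 − 0.4 + 3.9 + 2.4 − 2.4 + 2.5 + 6.4) / 7 = 1.6857%
Σ(R_i − R̄_i)(R_m − R̄_m) = 90.3443  ⇒  Cov = 90.3443 / 7 = 12.9063
Σ(R_m − R̄_m)² = 54.5686  ⇒  Var(R_m) = 54.5686 / 7 = 7.7955
β = Cov / Var(R_m) = 12.9063 / 7.7955 = 1.6556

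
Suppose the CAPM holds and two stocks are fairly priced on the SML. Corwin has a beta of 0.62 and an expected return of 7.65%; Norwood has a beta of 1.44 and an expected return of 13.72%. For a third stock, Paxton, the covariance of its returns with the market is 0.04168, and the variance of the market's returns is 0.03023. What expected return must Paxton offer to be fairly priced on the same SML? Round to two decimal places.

MRP = (13.72% − 7.65%) / (1.44 − 0.62) = 7.4024%
R_f = 7.65% − 0.62 × 7.4024% = 3.0605%
β_Paxton = Cov / Var(R_m) = 0.04168 / 0.03023 = 1.3788
E(R_Paxton) = R_f + β × MRP = 3.0605% + 1.3788 × 7.4024% = 13.27%

13.27%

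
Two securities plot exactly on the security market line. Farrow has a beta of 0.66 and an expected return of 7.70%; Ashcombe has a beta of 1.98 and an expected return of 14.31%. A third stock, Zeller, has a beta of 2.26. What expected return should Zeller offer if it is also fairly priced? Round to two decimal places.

15.71%

MRP (SML slope) = (14.31% − 7.70%) / (1.98 − 0.66) = 6.61% / 1.32 = 5.0076%
R_f (intercept) = 7.70% − 0.66 × 5.0076% = 4.3950%
E(R_Zeller) = R_f + β × MRP = 4.3950% + 2.26 × 5.0076% = 15.71%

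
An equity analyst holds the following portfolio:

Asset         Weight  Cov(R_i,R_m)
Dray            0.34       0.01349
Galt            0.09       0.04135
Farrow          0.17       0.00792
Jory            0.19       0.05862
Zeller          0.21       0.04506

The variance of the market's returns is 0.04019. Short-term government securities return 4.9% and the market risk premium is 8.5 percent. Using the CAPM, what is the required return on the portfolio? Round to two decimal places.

β_Dray = 0.01349 / 0.04019 = 0.3357
β_Galt = 0.04135 / 0.04019 = 1.0289
β_Farrow = 0.00792 / 0.04019 = 0.1971
β_Jory = 0.05862 / 0.04019 = 1.4586
β_Zeller = 0.04506 / 0.04019 = 1.1212
β_P = Σ w_i β_i = 0.34×0.3357 + 0.09×1.0289 + 0.17×0.1971 + 0.19×1.4586 + 0.21×1.1212 = 0.7528
E(R_P) = R_f + β_P × MRP = 4.9% + 0.7528 × 8.5% = 11.30%

11.30%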